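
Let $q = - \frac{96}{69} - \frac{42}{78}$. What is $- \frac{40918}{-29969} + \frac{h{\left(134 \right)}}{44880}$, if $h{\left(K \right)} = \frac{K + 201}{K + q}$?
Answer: $\frac{14504119025329}{10622609868816} \approx 1.3654$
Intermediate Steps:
$q = - \frac{577}{299}$ ($q = \left(-96\right) \frac{1}{69} - \frac{7}{13} = - \frac{32}{23} - \frac{7}{13} = - \frac{577}{299} \approx -1.9298$)
$h{\left(K \right)} = \frac{201 + K}{- \frac{577}{299} + K}$ ($h{\left(K \right)} = \frac{K + 201}{K - \frac{577}{299}} = \frac{201 + K}{- \frac{577}{299} + K}$)
$- \frac{40918}{-29969} + \frac{h{\left(134 \right)}}{44880} = - \frac{40918}{-29969} + \frac{299 \frac{1}{-577 + 299 \cdot 134} \left(201 + 134\right)}{44880} = \left(-40918\right) \left(- \frac{1}{29969}\right) + 299 \frac{1}{-577 + 40066} \cdot 335 \cdot \frac{1}{44880} = \frac{40918}{29969} + 299 \cdot \frac{1}{39489} \cdot 335 \cdot \frac{1}{44880} = \frac{40918}{29969} + \frac{100165}{39489} \cdot \frac{1}{44880} = \frac{40918}{29969} + \frac{20033}{354453264} = \frac{14504119025329}{10622609868816}$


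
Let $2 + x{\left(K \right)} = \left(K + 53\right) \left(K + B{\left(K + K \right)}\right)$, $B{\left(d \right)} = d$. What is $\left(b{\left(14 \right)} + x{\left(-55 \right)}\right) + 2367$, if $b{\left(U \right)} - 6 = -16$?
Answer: $2685$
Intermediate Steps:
$b{\left(U \right)} = -10$ ($b{\left(U \right)} = 6 - 16 = -10$)
$x{\left(K \right)} = -2 + 3 K \left(53 + K\right)$ ($x{\left(K \right)} = -2 + \left(K + 53\right) \left(K + \left(K + K\right)\right) = -2 + \left(53 + K\right) \left(K + 2 K\right) = -2 + \left(53 + K\right) 3 K = -2 + 3 K \left(53 + K\right)$)
$\left(b{\left(14 \right)} + x{\left(-55 \right)}\right) + 2367 = \left(-10 + \left(-2 + 3 \left(-55\right)^{2} + 159 \left(-55\right)\right)\right) + 2367 = \left(-10 - -328\right) + 2367 = \left(-10 + 328\right) + 2367 = 318 + 2367 = 2685$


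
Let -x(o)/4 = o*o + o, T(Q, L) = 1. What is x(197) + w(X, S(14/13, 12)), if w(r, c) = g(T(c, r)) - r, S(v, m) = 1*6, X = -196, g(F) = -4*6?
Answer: -155852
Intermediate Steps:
g(F) = -24
x(o) = -4*o - 4*o² (x(o) = -4*(o*o + o) = -4*(o² + o) = -4*(o + o²) = -4*o - 4*o²)
S(v, m) = 6
w(r, c) = -24 - r
x(197) + w(X, S(14/13, 12)) = -4*197*(1 + 197) + (-24 - 1*(-196)) = -4*197*198 + (-24 + 196) = -156024 + 172 = -155852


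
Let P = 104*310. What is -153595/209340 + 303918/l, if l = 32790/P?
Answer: 13674496680325/45761724 ≈ 2.9882e+5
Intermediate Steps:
P = 32240
l = 3279/3224 (l = 32790/32240 = 32790*(1/32240) = 3279/3224 ≈ 1.0171)
-153595/209340 + 303918/l = -153595/209340 + 303918/(3279/3224) = -153595*1/209340 + 303918*(3224/3279) = -30719/41868 + 326610544/1093 = 13674496680325/45761724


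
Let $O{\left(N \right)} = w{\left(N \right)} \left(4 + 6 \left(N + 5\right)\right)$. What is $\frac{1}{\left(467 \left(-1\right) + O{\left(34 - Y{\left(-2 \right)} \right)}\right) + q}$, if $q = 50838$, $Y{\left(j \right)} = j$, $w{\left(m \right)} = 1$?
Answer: $\frac{1}{50621} \approx 1.9755 \cdot 10^{-5}$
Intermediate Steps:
$O{\left(N \right)} = 34 + 6 N$ ($O{\left(N \right)} = 1 \left(4 + 6 \left(N + 5\right)\right) = 1 \left(4 + 6 \left(5 + N\right)\right) = 1 \left(4 + \left(30 + 6 N\right)\right) = 1 \left(34 + 6 N\right) = 34 + 6 N$)
$\frac{1}{\left(467 \left(-1\right) + O{\left(34 - Y{\left(-2 \right)} \right)}\right) + q} = \frac{1}{\left(467 \left(-1\right) + \left(34 + 6 \left(34 - -2\right)\right)\right) + 50838} = \frac{1}{\left(-467 + \left(34 + 6 \left(34 + 2\right)\right)\right) + 50838} = \frac{1}{\left(-467 + \left(34 + 6 \cdot 36\right)\right) + 50838} = \frac{1}{\left(-467 + \left(34 + 216\right)\right) + 50838} = \frac{1}{\left(-467 + 250\right) + 50838} = \frac{1}{-217 + 50838} = \frac{1}{50621}$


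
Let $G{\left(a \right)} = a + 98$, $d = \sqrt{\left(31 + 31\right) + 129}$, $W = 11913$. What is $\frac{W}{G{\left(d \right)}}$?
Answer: $\frac{1167474}{9413} - \frac{11913 \sqrt{191}}{9413} \approx 106.54$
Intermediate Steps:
$d = \sqrt{191}$ ($d = \sqrt{62 + 129} = \sqrt{191} \approx 13.82$)
$G{\left(a \right)} = 98 + a$
$\frac{W}{G{\left(d \right)}} = \frac{11913}{98 + \sqrt{191}}$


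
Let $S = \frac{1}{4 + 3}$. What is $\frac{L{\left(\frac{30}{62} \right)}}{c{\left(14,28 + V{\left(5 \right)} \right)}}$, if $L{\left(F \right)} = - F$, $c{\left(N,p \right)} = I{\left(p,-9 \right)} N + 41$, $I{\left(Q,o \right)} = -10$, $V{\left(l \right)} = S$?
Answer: $\frac{5}{1023} \approx 0.0048876$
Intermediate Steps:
$S = \frac{1}{7} \approx 0.14286$
$V{\left(l \right)} = \frac{1}{7}$
$c{\left(N,p \right)} = 41 - 10 N$ ($c{\left(N,p \right)} = - 10 N + 41 = 41 - 10 N$)
$\frac{L{\left(\frac{30}{62} \right)}}{c{\left(14,28 + V{\left(5 \right)} \right)}} = \frac{\left(-1\right) \frac{30}{62}}{41 - 140} = \frac{\left(-1\right) 30 \cdot \frac{1}{62}}{41 - 140} = \frac{\left(-1\right) \frac{15}{31}}{-99} = \left(- \frac{15}{31}\right) \left(- \frac{1}{99}\right) = \frac{5}{1023}$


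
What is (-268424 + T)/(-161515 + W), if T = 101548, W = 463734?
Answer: -166876/302219 ≈ -0.55217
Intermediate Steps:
(-268424 + T)/(-161515 + W) = (-268424 + 101548)/(-161515 + 463734) = -166876/302219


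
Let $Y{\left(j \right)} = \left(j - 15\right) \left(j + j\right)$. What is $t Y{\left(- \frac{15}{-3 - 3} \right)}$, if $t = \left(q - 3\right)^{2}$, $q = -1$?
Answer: $-1000$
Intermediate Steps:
$Y{\left(j \right)} = 2 j \left(-15 + j\right)$ ($Y{\left(j \right)} = \left(-15 + j\right) 2 j = 2 j \left(-15 + j\right)$)
$t = 16$ ($t = \left(-1 - 3\right)^{2} = \left(-4\right)^{2} = 16$)
$t Y{\left(- \frac{15}{-3 - 3} \right)} = 16 \cdot 2 \left(- \frac{15}{-3 - 3}\right) \left(-15 - \frac{15}{-3 - 3}\right) = 16 \cdot 2 \left(- \frac{15}{-6}\right) \left(-15 - \frac{15}{-6}\right) = 16 \cdot 2 \left(\left(-15\right) \left(- \frac{1}{6}\right)\right) \left(-15 - - \frac{5}{2}\right) = 16 \cdot 2 \cdot \frac{5}{2} \left(-15 + \frac{5}{2}\right) = 16 \cdot 2 \cdot \frac{5}{2} \left(- \frac{25}{2}\right) = 16 \left(- \frac{125}{2}\right) = -1000$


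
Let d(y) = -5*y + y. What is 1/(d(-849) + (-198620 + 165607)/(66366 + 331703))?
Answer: 398069/1351809311 ≈ 0.00029447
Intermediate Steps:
d(y) = -4*y
1/(d(-849) + (-198620 + 165607)/(66366 + 331703)) = 1/(-4*(-849) + (-198620 + 165607)/(66366 + 331703)) = 1/(3396 - 33013/398069) = 1/(1351809311/398069) = 398069/1351809311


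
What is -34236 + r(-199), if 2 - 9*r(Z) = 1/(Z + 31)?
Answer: -51764495/1512 ≈ -34236.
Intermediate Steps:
r(Z) = 2/9 - 1/(9*(31 + Z)) (r(Z) = 2/9 - 1/(9*(Z + 31)) = 2/9 - 1/(9*(31 + Z)))
-34236 + r(-199) = -34236 + (61 + 2*(-199))/(9*(31 - 199)) = -34236 + (⅑)*(61 - 398)/(-168) = -34236 + (⅑)*(-1/168)*(-337) = -34236 + 337/1512 = -51764495/1512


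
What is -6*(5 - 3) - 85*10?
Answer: -862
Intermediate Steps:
-6*(5 - 3) - 85*10 = -6*2 - 850 = -12 - 850 = -862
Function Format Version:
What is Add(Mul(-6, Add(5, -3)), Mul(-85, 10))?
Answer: -862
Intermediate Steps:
Add(Mul(-6, Add(5, -3)), Mul(-85, 10)) = Add(Mul(-6, 2), -850) = Add(-12, -850) = -862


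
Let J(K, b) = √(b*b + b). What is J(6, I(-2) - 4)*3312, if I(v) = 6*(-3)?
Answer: 3312*√462 ≈ 71189.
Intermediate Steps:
I(v) = -18
J(K, b) = √(b + b²) (J(K, b) = √(b² + b) = √(b + b²))
J(6, I(-2) - 4)*3312 = √((-18 - 4)*(1 + (-18 - 4)))*3312 = √(-22*(1 - 22))*3312 = √(-22*(-21))*3312 = √462*3312 = 3312*√462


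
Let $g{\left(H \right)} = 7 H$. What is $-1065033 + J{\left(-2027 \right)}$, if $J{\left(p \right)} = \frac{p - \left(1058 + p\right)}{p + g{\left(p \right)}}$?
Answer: $- \frac{8635287035}{8108} \approx -1.065 \cdot 10^{6}$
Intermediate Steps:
$J{\left(p \right)} = - \frac{529}{4 p}$ ($J{\left(p \right)} = \frac{p - \left(1058 + p\right)}{p + 7 p} = - \frac{1058}{8 p} = - 1058 \frac{1}{8 p} = - \frac{529}{4 p}$)
$-1065033 + J{\left(-2027 \right)} = -1065033 - \frac{529}{4 \left(-2027\right)} = -1065033 - - \frac{529}{8108} = -1065033 + \frac{529}{8108} = - \frac{8635287035}{8108}$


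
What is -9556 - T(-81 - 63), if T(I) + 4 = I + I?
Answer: -9264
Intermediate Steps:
T(I) = -4 + 2*I (T(I) = -4 + (I + I) = -4 + 2*I)
-9556 - T(-81 - 63) = -9556 - (-4 + 2*(-81 - 63)) = -9556 - (-4 + 2*(-144)) = -9556 - (-4 - 288) = -9556 - 1*(-292) = -9556 + 292 = -9264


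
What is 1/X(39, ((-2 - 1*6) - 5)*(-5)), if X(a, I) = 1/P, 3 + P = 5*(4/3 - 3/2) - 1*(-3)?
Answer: -5/6 ≈ -0.83333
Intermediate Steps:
P = -5/6 (P = -3 + (5*(4/3 - 3/2) - 1*(-3)) = -3 + (5*(4*(1/3) - 3*1/2) + 3) = -3 + (5*(4/3 - 3/2) + 3) = -3 + (5*(-1/6) + 3) = -3 + (-5/6 + 3) = -3 + 13/6 = -5/6 ≈ -0.83333)
X(a, I) = -6/5 (X(a, I) = 1/(-5/6) = -6/5)
1/X(39, ((-2 - 1*6) - 5)*(-5)) = 1/(-6/5) = -5/6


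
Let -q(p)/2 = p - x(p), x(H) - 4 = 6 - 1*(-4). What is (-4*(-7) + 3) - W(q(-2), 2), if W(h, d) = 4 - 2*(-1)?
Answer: 25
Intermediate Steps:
x(H) = 14 (x(H) = 4 + (6 - 1*(-4)) = 4 + (6 + 4) = 4 + 10 = 14)
q(p) = 28 - 2*p (q(p) = -2*(p - 1*14) = -2*(p - 14) = -2*(-14 + p) = 28 - 2*p)
W(h, d) = 6 (W(h, d) = 4 + 2 = 6)
(-4*(-7) + 3) - W(q(-2), 2) = (-4*(-7) + 3) - 1*6 = (28 + 3) - 6 = 31 - 6 = 25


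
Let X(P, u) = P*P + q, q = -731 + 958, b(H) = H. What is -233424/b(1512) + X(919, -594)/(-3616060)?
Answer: -419321681/2712045 ≈ -154.61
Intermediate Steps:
q = 227
X(P, u) = 227 + P**2 (X(P, u) = P*P + 227 = P**2 + 227 = 227 + P**2)
-233424/b(1512) + X(919, -594)/(-3616060) = -233424/1512 + (227 + 919**2)/(-3616060) = -233424*1/1512 + (227 + 844561)*(-1/3616060) = -3242/21 + 844788*(-1/3616060) = -3242/21 - 30171/129145 = -419321681/2712045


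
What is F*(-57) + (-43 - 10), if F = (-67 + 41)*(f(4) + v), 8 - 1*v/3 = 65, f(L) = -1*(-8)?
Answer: -241619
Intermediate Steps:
f(L) = 8
v = -171 (v = 24 - 3*65 = 24 - 195 = -171)
F = 4238 (F = (-67 + 41)*(8 - 171) = -26*(-163) = 4238)
F*(-57) + (-43 - 10) = 4238*(-57) + (-43 - 10) = -241566 - 53 = -241619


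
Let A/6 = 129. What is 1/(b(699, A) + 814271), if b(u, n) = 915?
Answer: 1/815186 ≈ 1.2267e-6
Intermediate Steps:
A = 774 (A = 6*129 = 774)
1/(b(699, A) + 814271) = 1/(915 + 814271) = 1/815186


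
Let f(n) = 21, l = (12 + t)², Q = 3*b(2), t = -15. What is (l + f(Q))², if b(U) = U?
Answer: 900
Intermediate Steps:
Q = 6 (Q = 3*2 = 6)
l = 9 (l = (12 - 15)² = (-3)² = 9)
(l + f(Q))² = (9 + 21)² = 30² = 900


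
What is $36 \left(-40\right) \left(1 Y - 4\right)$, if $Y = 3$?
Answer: $1440$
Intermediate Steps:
$36 \left(-40\right) \left(1 Y - 4\right) = 36 \left(-40\right) \left(1 \cdot 3 - 4\right) = - 1440 \left(3 - 4\right) = \left(-1440\right) \left(-1\right) = 1440$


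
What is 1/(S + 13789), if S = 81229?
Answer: 1/95018 ≈ 1.0524e-5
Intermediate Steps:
1/(S + 13789) = 1/(81229 + 13789) = 1/95018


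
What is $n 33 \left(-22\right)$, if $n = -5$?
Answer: $3630$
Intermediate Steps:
$n 33 \left(-22\right) = \left(-5\right) 33 \left(-22\right) = \left(-165\right) \left(-22\right) = 3630$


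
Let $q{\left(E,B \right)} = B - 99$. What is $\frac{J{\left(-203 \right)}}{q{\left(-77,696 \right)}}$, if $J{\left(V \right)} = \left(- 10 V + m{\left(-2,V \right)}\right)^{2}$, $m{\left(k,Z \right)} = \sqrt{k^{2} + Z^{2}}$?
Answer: $\frac{\left(2030 + \sqrt{41213}\right)^{2}}{597} \approx 8352.3$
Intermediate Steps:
$m{\left(k,Z \right)} = \sqrt{Z^{2} + k^{2}}$
$q{\left(E,B \right)} = -99 + B$ ($q{\left(E,B \right)} = B - 99 = -99 + B$)
$J{\left(V \right)} = \left(\sqrt{4 + V^{2}} - 10 V\right)^{2}$ ($J{\left(V \right)} = \left(- 10 V + \sqrt{V^{2} + \left(-2\right)^{2}}\right)^{2} = \left(- 10 V + \sqrt{V^{2} + 4}\right)^{2} = \left(- 10 V + \sqrt{4 + V^{2}}\right)^{2} = \left(\sqrt{4 + V^{2}} - 10 V\right)^{2}$)
$\frac{J{\left(-203 \right)}}{q{\left(-77,696 \right)}} = \frac{\left(- \sqrt{4 + \left(-203\right)^{2}} + 10 \left(-203\right)\right)^{2}}{-99 + 696} = \frac{\left(- \sqrt{4 + 41209} - 2030\right)^{2}}{597} = \left(- \sqrt{41213} - 2030\right)^{2} \cdot \frac{1}{597} = \left(-2030 - \sqrt{41213}\right)^{2} \cdot \frac{1}{597} = \frac{\left(-2030 - \sqrt{41213}\right)^{2}}{597}$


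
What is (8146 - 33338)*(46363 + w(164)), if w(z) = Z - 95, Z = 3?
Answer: -1165659032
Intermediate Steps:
w(z) = -92 (w(z) = 3 - 95 = -92)
(8146 - 33338)*(46363 + w(164)) = (8146 - 33338)*(46363 - 92) = -25192*46271 = -1165659032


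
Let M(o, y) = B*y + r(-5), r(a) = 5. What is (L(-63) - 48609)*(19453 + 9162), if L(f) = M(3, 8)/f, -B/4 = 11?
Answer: -87619702300/63 ≈ -1.3908e+9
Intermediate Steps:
B = -44 (B = -4*11 = -44)
M(o, y) = 5 - 44*y (M(o, y) = -44*y + 5 = 5 - 44*y)
L(f) = -347/f (L(f) = (5 - 44*8)/f = (5 - 352)/f = -347/f)
(L(-63) - 48609)*(19453 + 9162) = (-347/(-63) - 48609)*(19453 + 9162) = (-347*(-1/63) - 48609)*28615 = (347/63 - 48609)*28615 = -3062020/63*28615 = -87619702300/63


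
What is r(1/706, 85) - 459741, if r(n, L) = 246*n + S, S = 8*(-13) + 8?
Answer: -162322338/353 ≈ -4.5984e+5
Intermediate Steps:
S = -96 (S = -104 + 8 = -96)
r(n, L) = -96 + 246*n (r(n, L) = 246*n - 96 = -96 + 246*n)
r(1/706, 85) - 459741 = (-96 + 246/706) - 459741 = (-96 + 246*(1/706)) - 459741 = (-96 + 123/353) - 459741 = -33765/353 - 459741 = -162322338/353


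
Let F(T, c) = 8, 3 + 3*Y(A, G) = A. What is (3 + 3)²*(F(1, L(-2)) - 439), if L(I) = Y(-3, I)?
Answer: -15516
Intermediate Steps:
Y(A, G) = -1 + A/3
L(I) = -2 (L(I) = -1 + (⅓)*(-3) = -1 - 1 = -2)
(3 + 3)²*(F(1, L(-2)) - 439) = (3 + 3)²*(8 - 439) = 6²*(-431) = 36*(-431) = -15516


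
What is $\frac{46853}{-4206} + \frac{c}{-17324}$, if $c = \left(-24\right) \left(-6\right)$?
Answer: $- \frac{203071759}{18216186} \approx -11.148$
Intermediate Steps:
$c = 144$
$\frac{46853}{-4206} + \frac{c}{-17324} = \frac{46853}{-4206} + \frac{144}{-17324} = 46853 \left(- \frac{1}{4206}\right) + 144 \left(- \frac{1}{17324}\right) = - \frac{46853}{4206} - \frac{36}{4331} = - \frac{203071759}{18216186}$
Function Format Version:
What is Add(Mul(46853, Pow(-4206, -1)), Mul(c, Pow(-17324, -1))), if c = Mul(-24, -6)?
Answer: Rational(-203071759, 18216186) ≈ -11.148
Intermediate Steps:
c = 144
Add(Mul(46853, Pow(-4206, -1)), Mul(c, Pow(-17324, -1))) = Add(Mul(46853, Pow(-4206, -1)), Mul(144, Pow(-17324, -1))) = Add(Mul(46853, Rational(-1, 4206)), Mul(144, Rational(-1, 17324))) = Add(Rational(-46853, 4206), Rational(-36, 4331)) = Rational(-203071759, 18216186)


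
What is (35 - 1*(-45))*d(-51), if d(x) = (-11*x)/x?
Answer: -880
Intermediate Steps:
d(x) = -11
(35 - 1*(-45))*d(-51) = (35 - 1*(-45))*(-11) = (35 + 45)*(-11) = 80*(-11) = -880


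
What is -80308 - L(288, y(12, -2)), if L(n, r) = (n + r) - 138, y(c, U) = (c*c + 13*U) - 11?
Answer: -80565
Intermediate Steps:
y(c, U) = -11 + c² + 13*U (y(c, U) = (c² + 13*U) - 11 = -11 + c² + 13*U)
L(n, r) = -138 + n + r
-80308 - L(288, y(12, -2)) = -80308 - (-138 + 288 + (-11 + 12² + 13*(-2))) = -80308 - (-138 + 288 + (-11 + 144 - 26)) = -80308 - (-138 + 288 + 107) = -80308 - 1*257 = -80308 - 257 = -80565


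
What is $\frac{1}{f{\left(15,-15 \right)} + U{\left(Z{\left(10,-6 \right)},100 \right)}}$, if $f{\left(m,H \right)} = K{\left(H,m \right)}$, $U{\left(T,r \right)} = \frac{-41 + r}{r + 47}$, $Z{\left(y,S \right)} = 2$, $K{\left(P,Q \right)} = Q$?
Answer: $\frac{147}{2264} \approx 0.064929$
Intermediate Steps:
$U{\left(T,r \right)} = \frac{-41 + r}{47 + r}$
$f{\left(m,H \right)} = m$
$\frac{1}{f{\left(15,-15 \right)} + U{\left(Z{\left(10,-6 \right)},100 \right)}} = \frac{1}{15 + \frac{-41 + 100}{47 + 100}} = \frac{1}{15 + \frac{1}{147} \cdot 59} = \frac{1}{15 + \frac{59}{147}} = \frac{1}{\frac{2264}{147}} = \frac{147}{2264}$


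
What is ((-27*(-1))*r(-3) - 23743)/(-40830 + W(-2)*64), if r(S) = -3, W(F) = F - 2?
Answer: 11912/20543 ≈ 0.57986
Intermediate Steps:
W(F) = -2 + F
((-27*(-1))*r(-3) - 23743)/(-40830 + W(-2)*64) = (-27*(-1)*(-3) - 23743)/(-40830 + (-2 - 2)*64) = (27*(-3) - 23743)/(-40830 - 4*64) = (-81 - 23743)/(-40830 - 256) = -23824/(-41086) = -23824*(-1/41086) = 11912/20543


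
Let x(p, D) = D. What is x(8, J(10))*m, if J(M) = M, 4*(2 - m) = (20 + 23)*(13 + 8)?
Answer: -4475/2 ≈ -2237.5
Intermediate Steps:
m = -895/4 (m = 2 - (20 + 23)*(13 + 8)/4 = 2 - 43*21/4 = 2 - 1/4*903 = 2 - 903/4 = -895/4 ≈ -223.75)
x(8, J(10))*m = 10*(-895/4) = -4475/2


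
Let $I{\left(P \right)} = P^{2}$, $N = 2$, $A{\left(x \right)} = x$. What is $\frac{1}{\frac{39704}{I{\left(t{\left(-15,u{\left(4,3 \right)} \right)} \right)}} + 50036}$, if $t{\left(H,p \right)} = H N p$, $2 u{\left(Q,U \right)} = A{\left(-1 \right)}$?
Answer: $\frac{225}{11297804} \approx 1.9915 \cdot 10^{-5}$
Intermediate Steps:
$u{\left(Q,U \right)} = - \frac{1}{2}$ ($u{\left(Q,U \right)} = \frac{1}{2} \left(-1\right) = - \frac{1}{2}$)
$t{\left(H,p \right)} = 2 H p$ ($t{\left(H,p \right)} = H 2 p = 2 H p$)
$\frac{1}{\frac{39704}{I{\left(t{\left(-15,u{\left(4,3 \right)} \right)} \right)}} + 50036} = \frac{1}{\frac{39704}{\left(2 \left(-15\right) \left(- \frac{1}{2}\right)\right)^{2}} + 50036} = \frac{1}{\frac{39704}{15^{2}} + 50036} = \frac{1}{\frac{39704}{225} + 50036} = \frac{1}{\frac{11297804}{225}} = \frac{225}{11297804}$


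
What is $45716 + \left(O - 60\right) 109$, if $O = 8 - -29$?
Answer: $43209$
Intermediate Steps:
$O = 37$ ($O = 8 + 29 = 37$)
$45716 + \left(O - 60\right) 109 = 45716 + \left(37 - 60\right) 109 = 45716 - 2507 = 43209$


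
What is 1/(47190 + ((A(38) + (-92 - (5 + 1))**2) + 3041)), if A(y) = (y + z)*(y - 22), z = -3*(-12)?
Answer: 1/61019 ≈ 1.6388e-5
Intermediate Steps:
z = 36
A(y) = (-22 + y)*(36 + y) (A(y) = (y + 36)*(y - 22) = (36 + y)*(-22 + y) = (-22 + y)*(36 + y))
1/(47190 + ((A(38) + (-92 - (5 + 1))**2) + 3041)) = 1/(47190 + (((-792 + 38**2 + 14*38) + (-92 - (5 + 1))**2) + 3041)) = 1/(47190 + (((-792 + 1444 + 532) + (-92 - 1*6)**2) + 3041)) = 1/(47190 + ((1184 + (-92 - 6)**2) + 3041)) = 1/(47190 + ((1184 + (-98)**2) + 3041)) = 1/(47190 + ((1184 + 9604) + 3041)) = 1/(47190 + (10788 + 3041)) = 1/(47190 + 13829) = 1/61019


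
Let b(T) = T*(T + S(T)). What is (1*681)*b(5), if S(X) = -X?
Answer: 0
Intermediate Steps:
b(T) = 0 (b(T) = T*(T - T) = T*0 = 0)
(1*681)*b(5) = (1*681)*0 = 681*0 = 0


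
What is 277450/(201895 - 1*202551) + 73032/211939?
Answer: -1728075487/4089176 ≈ -422.60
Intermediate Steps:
277450/(201895 - 1*202551) + 73032/211939 = 277450/(201895 - 202551) + 73032*(1/211939) = 277450/(-656) + 4296/12467 = 277450*(-1/656) + 4296/12467 = -138725/328 + 4296/12467 = -1728075487/4089176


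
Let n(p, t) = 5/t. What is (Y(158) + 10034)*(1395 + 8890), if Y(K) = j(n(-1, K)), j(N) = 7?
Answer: 103271685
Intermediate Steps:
Y(K) = 7
(Y(158) + 10034)*(1395 + 8890) = (7 + 10034)*(1395 + 8890) = 10041*10285 = 103271685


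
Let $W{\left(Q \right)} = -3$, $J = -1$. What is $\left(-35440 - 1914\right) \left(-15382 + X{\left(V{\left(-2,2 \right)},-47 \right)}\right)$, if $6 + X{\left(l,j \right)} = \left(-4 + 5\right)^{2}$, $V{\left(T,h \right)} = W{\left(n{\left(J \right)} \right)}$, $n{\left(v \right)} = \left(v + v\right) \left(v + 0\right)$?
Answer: $574765998$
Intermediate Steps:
$n{\left(v \right)} = 2 v^{2}$ ($n{\left(v \right)} = 2 v v = 2 v^{2}$)
$V{\left(T,h \right)} = -3$
$X{\left(l,j \right)} = -5$ ($X{\left(l,j \right)} = -6 + \left(-4 + 5\right)^{2} = -6 + 1^{2} = -6 + 1 = -5$)
$\left(-35440 - 1914\right) \left(-15382 + X{\left(V{\left(-2,2 \right)},-47 \right)}\right) = \left(-35440 - 1914\right) \left(-15382 - 5\right) = \left(-37354\right) \left(-15387\right) = 574765998$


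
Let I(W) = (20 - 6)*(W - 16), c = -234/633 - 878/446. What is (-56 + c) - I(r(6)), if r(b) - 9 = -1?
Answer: 2524945/47053 ≈ 53.662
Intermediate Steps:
c = -110023/47053 (c = -234*1/633 - 878*1/446 = -78/211 - 439/223 = -110023/47053 ≈ -2.3383)
r(b) = 8 (r(b) = 9 - 1 = 8)
I(W) = -224 + 14*W (I(W) = 14*(-16 + W) = -224 + 14*W)
(-56 + c) - I(r(6)) = (-56 - 110023/47053) - (-224 + 14*8) = -2744991/47053 - (-224 + 112) = -2744991/47053 - 1*(-112) = -2744991/47053 + 112 = 2524945/47053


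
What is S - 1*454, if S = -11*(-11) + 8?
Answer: -325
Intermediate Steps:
S = 129 (S = 121 + 8 = 129)
S - 1*454 = 129 - 1*454 = 129 - 454 = -325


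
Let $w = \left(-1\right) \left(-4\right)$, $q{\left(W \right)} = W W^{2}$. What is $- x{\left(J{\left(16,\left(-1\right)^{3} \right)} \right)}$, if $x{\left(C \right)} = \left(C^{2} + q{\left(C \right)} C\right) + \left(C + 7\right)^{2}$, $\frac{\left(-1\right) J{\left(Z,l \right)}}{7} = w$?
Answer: $-615881$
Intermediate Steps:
$q{\left(W \right)} = W^{3}$
$w = 4$
$J{\left(Z,l \right)} = -28$ ($J{\left(Z,l \right)} = \left(-7\right) 4 = -28$)
$x{\left(C \right)} = C^{2} + C^{4} + \left(7 + C\right)^{2}$ ($x{\left(C \right)} = \left(C^{2} + C^{3} C\right) + \left(C + 7\right)^{2} = \left(C^{2} + C^{4}\right) + \left(7 + C\right)^{2} = C^{2} + C^{4} + \left(7 + C\right)^{2}$)
$- x{\left(J{\left(16,\left(-1\right)^{3} \right)} \right)} = - (\left(-28\right)^{2} + \left(-28\right)^{4} + \left(7 - 28\right)^{2}) = - (784 + 614656 + \left(-21\right)^{2}) = - (784 + 614656 + 441) = \left(-1\right) 615881 = -615881$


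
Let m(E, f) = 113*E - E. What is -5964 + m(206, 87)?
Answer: 17108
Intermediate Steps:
m(E, f) = 112*E
-5964 + m(206, 87) = -5964 + 112*206 = -5964 + 23072 = 17108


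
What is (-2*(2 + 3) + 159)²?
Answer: 22201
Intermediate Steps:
(-2*(2 + 3) + 159)² = (-2*5 + 159)² = (-10 + 159)² = 149² = 22201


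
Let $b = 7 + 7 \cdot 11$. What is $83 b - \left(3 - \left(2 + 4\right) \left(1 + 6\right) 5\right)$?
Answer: $7179$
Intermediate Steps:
$b = 84$ ($b = 7 + 77 = 84$)
$83 b - \left(3 - \left(2 + 4\right) \left(1 + 6\right) 5\right) = 83 \cdot 84 - \left(3 - \left(2 + 4\right) \left(1 + 6\right) 5\right) = 6972 - \left(3 - 6 \cdot 7 \cdot 5\right) = 6972 + \left(42 \cdot 5 - 3\right) = 6972 + \left(210 - 3\right) = 6972 + 207 = 7179$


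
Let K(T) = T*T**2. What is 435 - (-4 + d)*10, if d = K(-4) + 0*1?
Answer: 1115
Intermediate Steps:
K(T) = T**3
d = -64 (d = (-4)**3 + 0*1 = -64 + 0 = -64)
435 - (-4 + d)*10 = 435 - (-4 - 64)*10 = 435 - (-68)*10 = 435 - 1*(-680) = 435 + 680 = 1115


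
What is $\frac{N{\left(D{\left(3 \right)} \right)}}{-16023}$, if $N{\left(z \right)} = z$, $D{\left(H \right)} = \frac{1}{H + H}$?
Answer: $- \frac{1}{96138} \approx -1.0402 \cdot 10^{-5}$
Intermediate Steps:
$D{\left(H \right)} = \frac{1}{2 H}$
$\frac{N{\left(D{\left(3 \right)} \right)}}{-16023} = \frac{\frac{1}{2} \cdot \frac{1}{3}}{-16023} = \frac{1}{2} \cdot \frac{1}{3} \left(- \frac{1}{16023}\right) = \frac{1}{6} \left(- \frac{1}{16023}\right) = - \frac{1}{96138}$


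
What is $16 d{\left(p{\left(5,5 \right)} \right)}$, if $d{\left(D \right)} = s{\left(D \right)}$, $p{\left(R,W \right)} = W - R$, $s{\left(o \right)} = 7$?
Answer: $112$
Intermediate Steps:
$d{\left(D \right)} = 7$
$16 d{\left(p{\left(5,5 \right)} \right)} = 16 \cdot 7 = 112$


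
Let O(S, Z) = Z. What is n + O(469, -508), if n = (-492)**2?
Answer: 241556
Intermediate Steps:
n = 242064
n + O(469, -508) = 242064 - 508 = 241556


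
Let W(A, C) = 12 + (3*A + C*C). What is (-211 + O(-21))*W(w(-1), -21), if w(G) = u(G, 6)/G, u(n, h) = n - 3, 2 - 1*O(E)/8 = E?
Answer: -12555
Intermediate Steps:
O(E) = 16 - 8*E
u(n, h) = -3 + n
w(G) = (-3 + G)/G
W(A, C) = 12 + C² + 3*A (W(A, C) = 12 + (3*A + C²) = 12 + (C² + 3*A) = 12 + C² + 3*A)
(-211 + O(-21))*W(w(-1), -21) = (-211 + (16 - 8*(-21)))*(12 + (-21)² + 3*((-3 - 1)/(-1))) = (-211 + (16 + 168))*(12 + 441 + 3*(-1*(-4))) = (-211 + 184)*(12 + 441 + 3*4) = -27*(12 + 441 + 12) = -27*465 = -12555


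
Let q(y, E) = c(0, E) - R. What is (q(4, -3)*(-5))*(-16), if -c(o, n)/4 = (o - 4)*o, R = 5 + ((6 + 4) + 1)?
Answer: -1280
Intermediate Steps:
R = 16 (R = 5 + (10 + 1) = 5 + 11 = 16)
c(o, n) = -4*o*(-4 + o) (c(o, n) = -4*(o - 4)*o = -4*(-4 + o)*o = -4*o*(-4 + o))
q(y, E) = -16 (q(y, E) = 4*0*(4 - 1*0) - 1*16 = 4*0*(4 + 0) - 16 = 4*0*4 - 16 = 0 - 16 = -16)
(q(4, -3)*(-5))*(-16) = -16*(-5)*(-16) = 80*(-16) = -1280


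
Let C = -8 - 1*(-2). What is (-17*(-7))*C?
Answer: -714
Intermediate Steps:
C = -6 (C = -8 + 2 = -6)
(-17*(-7))*C = -17*(-7)*(-6) = 119*(-6) = -714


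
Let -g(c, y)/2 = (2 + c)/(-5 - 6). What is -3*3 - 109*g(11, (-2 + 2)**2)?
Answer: -2933/11 ≈ -266.64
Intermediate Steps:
g(c, y) = 4/11 + 2*c/11 (g(c, y) = -2*(2 + c)/(-5 - 6) = -2*(2 + c)/(-11) = -2*(2 + c)*(-1)/11 = -2*(-2/11 - c/11) = 4/11 + 2*c/11)
-3*3 - 109*g(11, (-2 + 2)**2) = -3*3 - 109*(4/11 + (2/11)*11) = -9 - 109*(4/11 + 2) = -9 - 109*26/11 = -9 - 2834/11 = -2933/11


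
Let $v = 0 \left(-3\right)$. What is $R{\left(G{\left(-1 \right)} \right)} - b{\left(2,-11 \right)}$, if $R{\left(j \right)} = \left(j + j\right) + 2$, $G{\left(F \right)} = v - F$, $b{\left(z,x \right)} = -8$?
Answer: $12$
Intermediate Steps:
$v = 0$
$G{\left(F \right)} = - F$ ($G{\left(F \right)} = 0 - F = - F$)
$R{\left(j \right)} = 2 + 2 j$ ($R{\left(j \right)} = 2 j + 2 = 2 + 2 j$)
$R{\left(G{\left(-1 \right)} \right)} - b{\left(2,-11 \right)} = \left(2 + 2 \left(\left(-1\right) \left(-1\right)\right)\right) - -8 = \left(2 + 2 \cdot 1\right) + 8 = \left(2 + 2\right) + 8 = 4 + 8 = 12$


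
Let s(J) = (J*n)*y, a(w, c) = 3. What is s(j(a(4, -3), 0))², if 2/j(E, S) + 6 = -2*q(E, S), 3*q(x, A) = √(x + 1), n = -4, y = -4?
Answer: 2304/121 ≈ 19.041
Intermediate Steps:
q(x, A) = √(1 + x)/3 (q(x, A) = √(x + 1)/3 = √(1 + x)/3)
j(E, S) = 2/(-6 - 2*√(1 + E)/3)
s(J) = 16*J (s(J) = (J*(-4))*(-4) = -4*J*(-4) = 16*J)
s(j(a(4, -3), 0))² = (16*(-3/(9 + √(1 + 3))))² = (16*(-3/(9 + √4)))² = (16*(-3/(9 + 2)))² = (16*(-3/11))² = (-48/11)² = 2304/121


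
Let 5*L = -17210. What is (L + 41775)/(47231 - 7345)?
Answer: 38333/39886 ≈ 0.96106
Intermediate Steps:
L = -3442 (L = (⅕)*(-17210) = -3442)
(L + 41775)/(47231 - 7345) = (-3442 + 41775)/(47231 - 7345) = 38333/39886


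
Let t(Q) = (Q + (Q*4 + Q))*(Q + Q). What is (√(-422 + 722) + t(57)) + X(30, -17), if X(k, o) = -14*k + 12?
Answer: 38580 + 10*√3 ≈ 38597.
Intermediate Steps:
t(Q) = 12*Q² (t(Q) = (Q + (4*Q + Q))*(2*Q) = (Q + 5*Q)*(2*Q) = (6*Q)*(2*Q) = 12*Q²)
X(k, o) = 12 - 14*k
(√(-422 + 722) + t(57)) + X(30, -17) = (√(-422 + 722) + 12*57²) + (12 - 14*30) = (√300 + 12*3249) + (12 - 420) = (10*√3 + 38988) - 408 = (38988 + 10*√3) - 408 = 38580 + 10*√3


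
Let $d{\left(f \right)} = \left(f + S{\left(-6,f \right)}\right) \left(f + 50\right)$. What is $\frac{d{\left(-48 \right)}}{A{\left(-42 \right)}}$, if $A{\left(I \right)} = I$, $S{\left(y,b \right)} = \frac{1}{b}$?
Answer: $\frac{2305}{1008} \approx 2.2867$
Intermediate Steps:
$d{\left(f \right)} = \left(50 + f\right) \left(f + \frac{1}{f}\right)$ ($d{\left(f \right)} = \left(f + \frac{1}{f}\right) \left(f + 50\right) = \left(f + \frac{1}{f}\right) \left(50 + f\right) = \left(50 + f\right) \left(f + \frac{1}{f}\right)$)
$\frac{d{\left(-48 \right)}}{A{\left(-42 \right)}} = \frac{1 + \left(-48\right)^{2} + 50 \left(-48\right) + \frac{50}{-48}}{-42} = \left(1 + 2304 - 2400 + 50 \left(- \frac{1}{48}\right)\right) \left(- \frac{1}{42}\right) = \left(1 + 2304 - 2400 - \frac{25}{24}\right) \left(- \frac{1}{42}\right) = \left(- \frac{2305}{24}\right) \left(- \frac{1}{42}\right) = \frac{2305}{1008}$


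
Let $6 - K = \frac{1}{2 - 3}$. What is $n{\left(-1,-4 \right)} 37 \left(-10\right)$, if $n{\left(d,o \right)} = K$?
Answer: $-2590$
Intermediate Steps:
$K = 7$ ($K = 6 - \frac{1}{2 - 3} = 6 - \frac{1}{-1} = 6 - -1 = 6 + 1 = 7$)
$n{\left(d,o \right)} = 7$
$n{\left(-1,-4 \right)} 37 \left(-10\right) = 7 \cdot 37 \left(-10\right) = 259 \left(-10\right) = -2590$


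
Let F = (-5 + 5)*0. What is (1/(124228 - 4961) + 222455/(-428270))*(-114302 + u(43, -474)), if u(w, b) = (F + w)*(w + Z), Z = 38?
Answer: 588030264910817/10215695618 ≈ 57561.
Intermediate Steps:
F = 0 (F = 0*0 = 0)
u(w, b) = w*(38 + w) (u(w, b) = (0 + w)*(w + 38) = w*(38 + w))
(1/(124228 - 4961) + 222455/(-428270))*(-114302 + u(43, -474)) = (1/(124228 - 4961) + 222455/(-428270))*(-114302 + 43*(38 + 43)) = (1/119267 + 222455*(-1/428270))*(-114302 + 43*81) = (1/119267 - 44491/85654)*(-114302 + 3483) = -5306222443/10215695618*(-110819) = 588030264910817/10215695618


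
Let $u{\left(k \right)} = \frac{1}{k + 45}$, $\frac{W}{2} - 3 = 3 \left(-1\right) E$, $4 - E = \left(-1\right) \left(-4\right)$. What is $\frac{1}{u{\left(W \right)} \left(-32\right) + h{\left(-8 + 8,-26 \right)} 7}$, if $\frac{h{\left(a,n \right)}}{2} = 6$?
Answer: $\frac{51}{4252} \approx 0.011994$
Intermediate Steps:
$h{\left(a,n \right)} = 12$ ($h{\left(a,n \right)} = 2 \cdot 6 = 12$)
$E = 0$ ($E = 4 - \left(-1\right) \left(-4\right) = 4 - 4 = 0$)
$W = 6$ ($W = 6 + 2 \cdot 3 \left(-1\right) 0 = 6 + 2 \left(\left(-3\right) 0\right) = 6 + 2 \cdot 0 = 6 + 0 = 6$)
$u{\left(k \right)} = \frac{1}{45 + k}$
$\frac{1}{u{\left(W \right)} \left(-32\right) + h{\left(-8 + 8,-26 \right)} 7} = \frac{1}{\frac{1}{45 + 6} \left(-32\right) + 12 \cdot 7} = \frac{1}{\frac{1}{51} \left(-32\right) + 84} = \frac{1}{- \frac{32}{51} + 84} = \frac{1}{\frac{4252}{51}} = \frac{51}{4252}$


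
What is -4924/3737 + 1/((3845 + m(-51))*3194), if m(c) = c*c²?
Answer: -2025764940073/1537425582268 ≈ -1.3176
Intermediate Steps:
m(c) = c³
-4924/3737 + 1/((3845 + m(-51))*3194) = -4924/3737 + 1/((3845 + (-51)³)*3194) = -4924*1/3737 + (1/3194)/(3845 - 132651) = -4924/3737 + (1/3194)/(-128806) = -4924/3737 - 1/128806*1/3194 = -4924/3737 - 1/411406364 = -2025764940073/1537425582268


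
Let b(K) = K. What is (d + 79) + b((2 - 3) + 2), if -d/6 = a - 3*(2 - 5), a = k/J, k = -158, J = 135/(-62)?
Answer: -18422/45 ≈ -409.38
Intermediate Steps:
J = -135/62 (J = 135*(-1/62) = -135/62 ≈ -2.1774)
a = 9796/135 (a = -158/(-135/62) = -158*(-62/135) = 9796/135 ≈ 72.563)
d = -22022/45 (d = -6*(9796/135 - 3*(2 - 5)) = -6*(9796/135 - 3*(-3)) = -6*(9796/135 - 1*(-9)) = -6*(9796/135 + 9) = -6*11011/135 = -22022/45 ≈ -489.38)
(d + 79) + b((2 - 3) + 2) = (-22022/45 + 79) + ((2 - 3) + 2) = -18467/45 + (-1 + 2) = -18467/45 + 1 = -18422/45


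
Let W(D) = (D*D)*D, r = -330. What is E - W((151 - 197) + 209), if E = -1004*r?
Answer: -3999427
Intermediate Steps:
W(D) = D³ (W(D) = D²*D = D³)
E = 331320 (E = -1004*(-330) = 331320)
E - W((151 - 197) + 209) = 331320 - ((151 - 197) + 209)³ = 331320 - (-46 + 209)³ = 331320 - 1*163³ = 331320 - 1*4330747 = 331320 - 4330747 = -3999427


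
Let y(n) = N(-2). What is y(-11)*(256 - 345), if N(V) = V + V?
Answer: 356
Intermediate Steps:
N(V) = 2*V
y(n) = -4 (y(n) = 2*(-2) = -4)
y(-11)*(256 - 345) = -4*(256 - 345) = -4*(-89) = 356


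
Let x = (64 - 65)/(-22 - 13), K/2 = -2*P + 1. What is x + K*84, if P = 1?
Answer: -5879/35 ≈ -167.97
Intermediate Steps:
K = -2 (K = 2*(-2*1 + 1) = 2*(-2 + 1) = 2*(-1) = -2)
x = 1/35 (x = -1/(-35) = -1*(-1/35) = 1/35 ≈ 0.028571)
x + K*84 = 1/35 - 2*84 = 1/35 - 168 = -5879/35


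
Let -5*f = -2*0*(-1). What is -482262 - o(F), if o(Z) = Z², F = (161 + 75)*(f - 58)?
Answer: -187843606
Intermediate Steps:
f = 0 (f = -(-2*0)*(-1)/5 = -0*(-1) = -⅕*0 = 0)
F = -13688 (F = (161 + 75)*(0 - 58) = 236*(-58) = -13688)
-482262 - o(F) = -482262 - 1*(-13688)² = -482262 - 1*187361344 = -482262 - 187361344 = -187843606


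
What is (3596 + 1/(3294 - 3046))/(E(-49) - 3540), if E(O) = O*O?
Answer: -891809/282472 ≈ -3.1572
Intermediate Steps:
E(O) = O²
(3596 + 1/(3294 - 3046))/(E(-49) - 3540) = (3596 + 1/(3294 - 3046))/((-49)² - 3540) = (3596 + 1/248)/(2401 - 3540) = (3596 + 1/248)/(-1139) = (891809/248)*(-1/1139) = -891809/282472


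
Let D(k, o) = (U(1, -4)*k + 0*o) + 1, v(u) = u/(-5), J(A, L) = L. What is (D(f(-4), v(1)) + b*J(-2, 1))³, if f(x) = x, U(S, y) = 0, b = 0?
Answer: 1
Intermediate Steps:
v(u) = -u/5 (v(u) = u*(-⅕) = -u/5)
D(k, o) = 1 (D(k, o) = (0*k + 0*o) + 1 = (0 + 0) + 1 = 0 + 1 = 1)
(D(f(-4), v(1)) + b*J(-2, 1))³ = (1 + 0*1)³ = (1 + 0)³ = 1³ = 1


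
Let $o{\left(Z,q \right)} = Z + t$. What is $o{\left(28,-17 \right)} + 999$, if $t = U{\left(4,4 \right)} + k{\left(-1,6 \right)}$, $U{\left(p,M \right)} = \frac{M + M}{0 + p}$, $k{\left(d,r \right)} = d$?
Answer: $1028$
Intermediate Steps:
$U{\left(p,M \right)} = \frac{2 M}{p}$
$t = 1$ ($t = 2 \cdot 4 \cdot \frac{1}{4} - 1 = 2 - 1 = 1$)
$o{\left(Z,q \right)} = 1 + Z$ ($o{\left(Z,q \right)} = Z + 1 = 1 + Z$)
$o{\left(28,-17 \right)} + 999 = \left(1 + 28\right) + 999 = 29 + 999 = 1028$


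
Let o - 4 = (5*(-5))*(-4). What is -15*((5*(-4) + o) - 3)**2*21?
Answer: -2066715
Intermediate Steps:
o = 104 (o = 4 + (5*(-5))*(-4) = 4 - 25*(-4) = 4 + 100 = 104)
-15*((5*(-4) + o) - 3)**2*21 = -15*((5*(-4) + 104) - 3)**2*21 = -15*((-20 + 104) - 3)**2*21 = -15*(84 - 3)**2*21 = -15*81**2*21 = -15*6561*21 = -98415*21 = -2066715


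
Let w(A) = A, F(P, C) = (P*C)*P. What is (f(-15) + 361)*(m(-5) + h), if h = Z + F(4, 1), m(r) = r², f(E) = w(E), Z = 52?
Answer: 32178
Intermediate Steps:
F(P, C) = C*P² (F(P, C) = (C*P)*P = C*P²)
f(E) = E
h = 68 (h = 52 + 1*4² = 52 + 1*16 = 52 + 16 = 68)
(f(-15) + 361)*(m(-5) + h) = (-15 + 361)*((-5)² + 68) = 346*(25 + 68) = 346*93 = 32178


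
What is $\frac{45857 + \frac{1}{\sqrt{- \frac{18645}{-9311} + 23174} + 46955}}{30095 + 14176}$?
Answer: $\frac{313790532463904239}{302937842777717112} - \frac{\sqrt{2009237068049}}{908813528333151336} \approx 1.0358$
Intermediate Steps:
$\frac{45857 + \frac{1}{\sqrt{- \frac{18645}{-9311} + 23174} + 46955}}{30095 + 14176} = \frac{45857 + \frac{1}{\sqrt{\left(-18645\right) \left(- \frac{1}{9311}\right) + 23174} + 46955}}{44271} = \left(45857 + \frac{1}{\sqrt{\frac{18645}{9311} + 23174} + 46955}\right) \frac{1}{44271} = \left(45857 + \frac{1}{\sqrt{\frac{215791759}{9311}} + 46955}\right) \frac{1}{44271} = \left(45857 + \frac{1}{\frac{\sqrt{2009237068049}}{9311} + 46955}\right) \frac{1}{44271} = \left(45857 + \frac{1}{46955 + \frac{\sqrt{2009237068049}}{9311}}\right) \frac{1}{44271} = \frac{45857}{44271} + \frac{1}{44271 \left(46955 + \frac{\sqrt{2009237068049}}{9311}\right)}$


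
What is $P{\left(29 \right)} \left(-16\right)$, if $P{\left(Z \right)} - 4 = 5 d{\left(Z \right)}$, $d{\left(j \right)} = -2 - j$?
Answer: $2416$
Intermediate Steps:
$P{\left(Z \right)} = -6 - 5 Z$ ($P{\left(Z \right)} = 4 + 5 \left(-2 - Z\right) = 4 - \left(10 + 5 Z\right) = -6 - 5 Z$)
$P{\left(29 \right)} \left(-16\right) = \left(-6 - 145\right) \left(-16\right) = \left(-151\right) \left(-16\right) = 2416$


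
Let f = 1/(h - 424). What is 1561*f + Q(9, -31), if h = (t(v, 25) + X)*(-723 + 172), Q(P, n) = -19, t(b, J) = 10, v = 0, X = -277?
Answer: -2785606/146693 ≈ -18.989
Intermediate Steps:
h = 147117 (h = (10 - 277)*(-723 + 172) = -267*(-551) = 147117)
f = 1/146693 (f = 1/(147117 - 424) = 1/146693 ≈ 6.8170e-6)
1561*f + Q(9, -31) = 1561*(1/146693) - 19 = 1561/146693 - 19 = -2785606/146693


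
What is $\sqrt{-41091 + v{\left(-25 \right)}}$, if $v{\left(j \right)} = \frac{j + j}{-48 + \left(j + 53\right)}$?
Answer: $\frac{i \sqrt{164354}}{2} \approx 202.7 i$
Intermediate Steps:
$v{\left(j \right)} = \frac{2 j}{5 + j}$ ($v{\left(j \right)} = \frac{2 j}{-48 + \left(53 + j\right)} = \frac{2 j}{5 + j}$)
$\sqrt{-41091 + v{\left(-25 \right)}} = \sqrt{-41091 + 2 \left(-25\right) \frac{1}{5 - 25}} = \sqrt{-41091 + 2 \left(-25\right) \frac{1}{-20}} = \sqrt{-41091 + 2 \left(-25\right) \left(- \frac{1}{20}\right)} = \sqrt{-41091 + \frac{5}{2}} = \sqrt{- \frac{82177}{2}} = \frac{i \sqrt{164354}}{2}$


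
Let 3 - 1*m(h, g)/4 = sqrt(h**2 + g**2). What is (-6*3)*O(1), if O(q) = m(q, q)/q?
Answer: -216 + 72*sqrt(2) ≈ -114.18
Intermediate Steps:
m(h, g) = 12 - 4*sqrt(g**2 + h**2) (m(h, g) = 12 - 4*sqrt(h**2 + g**2) = 12 - 4*sqrt(g**2 + h**2))
O(q) = (12 - 4*sqrt(2)*sqrt(q**2))/q (O(q) = (12 - 4*sqrt(q**2 + q**2))/q = (12 - 4*sqrt(2)*sqrt(q**2))/q)
(-6*3)*O(1) = (-6*3)*(4*(3 - sqrt(2)*sqrt(1**2))/1) = -72*(3 - sqrt(2)*sqrt(1)) = -72*(3 - 1*sqrt(2)*1) = -72*(3 - sqrt(2)) = -18*(12 - 4*sqrt(2)) = -216 + 72*sqrt(2)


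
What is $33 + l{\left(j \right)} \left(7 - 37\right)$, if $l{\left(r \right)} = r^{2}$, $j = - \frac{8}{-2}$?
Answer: $-447$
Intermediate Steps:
$j = 4$ ($j = \left(-8\right) \left(- \frac{1}{2}\right) = 4$)
$33 + l{\left(j \right)} \left(7 - 37\right) = 33 + 4^{2} \left(7 - 37\right) = 33 + 16 \left(7 - 37\right) = 33 + 16 \left(-30\right) = 33 - 480 = -447$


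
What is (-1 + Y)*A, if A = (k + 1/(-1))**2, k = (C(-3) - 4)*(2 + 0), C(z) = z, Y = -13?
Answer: -3150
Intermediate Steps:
k = -14 (k = (-3 - 4)*(2 + 0) = -7*2 = -14)
A = 225 (A = (-14 + 1/(-1))**2 = (-14 - 1)**2 = (-15)**2 = 225)
(-1 + Y)*A = (-1 - 13)*225 = -14*225 = -3150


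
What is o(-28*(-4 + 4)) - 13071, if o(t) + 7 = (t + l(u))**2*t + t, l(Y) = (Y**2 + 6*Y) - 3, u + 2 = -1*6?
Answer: -13078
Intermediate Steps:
u = -8 (u = -2 - 1*6 = -2 - 6 = -8)
l(Y) = -3 + Y**2 + 6*Y
o(t) = -7 + t + t*(13 + t)**2 (o(t) = -7 + ((t + (-3 + (-8)**2 + 6*(-8)))**2*t + t) = -7 + ((t + (-3 + 64 - 48))**2*t + t) = -7 + ((t + 13)**2*t + t) = -7 + ((13 + t)**2*t + t) = -7 + (t*(13 + t)**2 + t) = -7 + (t + t*(13 + t)**2) = -7 + t + t*(13 + t)**2)
o(-28*(-4 + 4)) - 13071 = (-7 - 28*(-4 + 4) + (-28*(-4 + 4))*(13 - 28*(-4 + 4))**2) - 13071 = (-7 - 28*0 + (-28*0)*(13 - 28*0)**2) - 13071 = (-7 + 0 + 0*(13 + 0)**2) - 13071 = (-7 + 0 + 0*13**2) - 13071 = (-7 + 0 + 0*169) - 13071 = (-7 + 0 + 0) - 13071 = -7 - 13071 = -13078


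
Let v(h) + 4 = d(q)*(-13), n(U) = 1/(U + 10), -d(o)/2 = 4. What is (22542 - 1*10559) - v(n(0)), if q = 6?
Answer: 11883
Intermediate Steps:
d(o) = -8 (d(o) = -2*4 = -8)
n(U) = 1/(10 + U)
v(h) = 100 (v(h) = -4 - 8*(-13) = -4 + 104 = 100)
(22542 - 1*10559) - v(n(0)) = (22542 - 1*10559) - 1*100 = (22542 - 10559) - 100 = 11983 - 100 = 11883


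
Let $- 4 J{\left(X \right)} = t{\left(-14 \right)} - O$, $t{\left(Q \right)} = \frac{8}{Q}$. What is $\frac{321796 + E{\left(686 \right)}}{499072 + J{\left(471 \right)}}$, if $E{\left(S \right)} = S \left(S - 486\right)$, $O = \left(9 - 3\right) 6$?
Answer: $\frac{803243}{873392} \approx 0.91968$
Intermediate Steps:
$O = 36$ ($O = 6 \cdot 6 = 36$)
$E{\left(S \right)} = S \left(-486 + S\right)$
$J{\left(X \right)} = \frac{64}{7}$ ($J{\left(X \right)} = - \frac{\frac{8}{-14} - 36}{4} = - \frac{8 \left(- \frac{1}{14}\right) - 36}{4} = - \frac{- \frac{4}{7} - 36}{4} = \left(- \frac{1}{4}\right) \left(- \frac{256}{7}\right) = \frac{64}{7}$)
$\frac{321796 + E{\left(686 \right)}}{499072 + J{\left(471 \right)}} = \frac{321796 + 686 \left(-486 + 686\right)}{499072 + \frac{64}{7}} = \frac{321796 + 686 \cdot 200}{\frac{3493568}{7}} = \left(321796 + 137200\right) \frac{7}{3493568} = 458996 \cdot \frac{7}{3493568} = \frac{803243}{873392}$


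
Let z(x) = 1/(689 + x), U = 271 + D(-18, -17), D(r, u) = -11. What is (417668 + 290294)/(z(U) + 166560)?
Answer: 671855938/158065441 ≈ 4.2505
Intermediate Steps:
U = 260 (U = 271 - 11 = 260)
(417668 + 290294)/(z(U) + 166560) = (417668 + 290294)/(1/(689 + 260) + 166560) = 707962/(1/949 + 166560) = 707962/(158065441/949) = 707962*(949/158065441) = 671855938/158065441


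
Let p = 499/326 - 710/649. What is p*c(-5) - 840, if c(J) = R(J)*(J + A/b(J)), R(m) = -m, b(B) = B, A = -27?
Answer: -88768689/105787 ≈ -839.13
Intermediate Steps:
p = 92391/211574 (p = 499*(1/326) - 710*1/649 = 499/326 - 710/649 = 92391/211574 ≈ 0.43668)
c(J) = -J*(J - 27/J) (c(J) = (-J)*(J - 27/J) = -J*(J - 27/J))
p*c(-5) - 840 = 92391*(27 - 1*(-5)²)/211574 - 840 = 92391*(27 - 1*25)/211574 - 840 = 92391*(27 - 25)/211574 - 840 = (92391/211574)*2 - 840 = 92391/105787 - 840 = -88768689/105787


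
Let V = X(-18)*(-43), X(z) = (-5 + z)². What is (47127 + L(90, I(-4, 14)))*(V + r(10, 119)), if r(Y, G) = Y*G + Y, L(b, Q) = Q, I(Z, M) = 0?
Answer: -1015445469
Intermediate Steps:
V = -22747 (V = (-5 - 18)²*(-43) = (-23)²*(-43) = 529*(-43) = -22747)
r(Y, G) = Y + G*Y (r(Y, G) = G*Y + Y = Y + G*Y)
(47127 + L(90, I(-4, 14)))*(V + r(10, 119)) = (47127 + 0)*(-22747 + 10*(1 + 119)) = 47127*(-22747 + 10*120) = 47127*(-22747 + 1200) = 47127*(-21547) = -1015445469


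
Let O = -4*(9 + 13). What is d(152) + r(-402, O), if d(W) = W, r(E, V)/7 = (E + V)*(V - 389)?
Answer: 1636262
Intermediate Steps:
O = -88 (O = -4*22 = -88)
r(E, V) = 7*(-389 + V)*(E + V) (r(E, V) = 7*((E + V)*(V - 389)) = 7*((E + V)*(-389 + V)) = 7*((-389 + V)*(E + V)) = 7*(-389 + V)*(E + V))
d(152) + r(-402, O) = 152 + (-2723*(-402) - 2723*(-88) + 7*(-88)² + 7*(-402)*(-88)) = 152 + (1094646 + 239624 + 7*7744 + 247632) = 152 + (1094646 + 239624 + 54208 + 247632) = 152 + 1636110 = 1636262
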